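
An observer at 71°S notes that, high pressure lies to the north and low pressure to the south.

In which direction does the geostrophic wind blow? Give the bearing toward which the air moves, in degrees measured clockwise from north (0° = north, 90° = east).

090°

The pressure-gradient force points toward the south (bearing 180°).
Geostrophic balance: in the Southern Hemisphere the Coriolis force deflects motion to the left, so the geostrophic wind blows 90° to the left of the pressure-gradient force (low pressure on the right).
Rotating 180° by 90° counterclockwise gives 090° — the wind blows toward the east.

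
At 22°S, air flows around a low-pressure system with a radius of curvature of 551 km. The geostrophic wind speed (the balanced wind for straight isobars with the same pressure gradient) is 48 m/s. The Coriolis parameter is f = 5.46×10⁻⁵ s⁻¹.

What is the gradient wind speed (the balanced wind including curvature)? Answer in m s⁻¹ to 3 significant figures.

25.8 m s⁻¹

Around a low, centrifugal force acts outward with Coriolis, so pressure-gradient force balances both:
(1/ρ)|∂P/∂n| = fV + V²/R  →  V² + fR·V − fR·V_g = 0
With fR = 5.46×10⁻⁵ × 551×10³ m = 30.1 m/s:
V = [−fR + √((fR)² + 4 fR V_g)]/2 = [−30.1 + √(30.1² + 4×30.1×48)]/2 = 25.8 m/s
Subgeostrophic (V < V_g = 48 m/s), as expected around a low.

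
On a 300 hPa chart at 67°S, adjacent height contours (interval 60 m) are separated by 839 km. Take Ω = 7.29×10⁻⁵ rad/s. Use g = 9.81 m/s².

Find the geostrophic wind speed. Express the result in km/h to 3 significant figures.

18.8 km/h

Coriolis parameter at 67°S:
f = 2Ω sin φ = 2 × 7.29×10⁻⁵ × sin 67° = 1.34×10⁻⁴ s⁻¹
Height gradient: |∂Z/∂n| = 60 m / 839000 m = 7.15×10⁻⁵
On a pressure surface, geostrophic balance gives V_g = (g/f)|∂Z/∂n|:
V_g = 9.81 × 7.15×10⁻⁵ / 1.34×10⁻⁴ = 5.23 m/s
Converting: 5.23 m/s × 3.6 = 18.8 km/h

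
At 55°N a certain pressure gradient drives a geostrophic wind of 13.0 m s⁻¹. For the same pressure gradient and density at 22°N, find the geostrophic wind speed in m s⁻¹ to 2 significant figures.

With the same pressure gradient and density, V_g ∝ 1/f ∝ 1/sin φ.
V₂ = V₁ · sin φ₁ / sin φ₂ = 13.0 × sin 55° / sin 22°
V₂ = 13.0 × 0.8192/0.3746 = 28 m s⁻¹

28 m s⁻¹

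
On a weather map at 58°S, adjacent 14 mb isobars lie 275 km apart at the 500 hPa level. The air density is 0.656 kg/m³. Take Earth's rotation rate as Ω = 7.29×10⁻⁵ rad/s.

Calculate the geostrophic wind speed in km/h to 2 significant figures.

230 km/h

Coriolis parameter at 58°S:
f = 2Ω sin φ = 2 × 7.29×10⁻⁵ × sin 58° = 1.24×10⁻⁴ s⁻¹
Pressure gradient: |∂P/∂n| = 1400 Pa / 275000 m = 5.09×10⁻³ Pa/m
Geostrophic balance (pressure-gradient force = Coriolis force):
V_g = (1/(fρ)) |∂P/∂n| = 5.09×10⁻³ / (1.24×10⁻⁴ × 0.656) = 62.8 m/s
Converting: 62.8 m/s × 3.6 = 230 km/h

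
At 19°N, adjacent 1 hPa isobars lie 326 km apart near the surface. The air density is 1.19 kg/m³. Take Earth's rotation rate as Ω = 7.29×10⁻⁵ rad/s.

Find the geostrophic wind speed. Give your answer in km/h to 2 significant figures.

20 km/h

Coriolis parameter at 19°N:
f = 2Ω sin φ = 2 × 7.29×10⁻⁵ × sin 19° = 4.75×10⁻⁵ s⁻¹
Pressure gradient: |∂P/∂n| = 100 Pa / 326000 m = 3.07×10⁻⁴ Pa/m
Geostrophic balance (pressure-gradient force = Coriolis force):
V_g = (1/(fρ)) |∂P/∂n| = 3.07×10⁻⁴ / (4.75×10⁻⁵ × 1.19) = 5.43 m/s
Converting: 5.43 m/s × 3.6 = 20 km/h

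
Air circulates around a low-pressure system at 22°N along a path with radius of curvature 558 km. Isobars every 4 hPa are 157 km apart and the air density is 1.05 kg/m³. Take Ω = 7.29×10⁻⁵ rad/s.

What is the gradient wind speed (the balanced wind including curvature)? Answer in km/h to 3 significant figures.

Coriolis parameter at 22°N:
f = 2Ω sin φ = 2 × 7.29×10⁻⁵ × sin 22° = 5.46×10⁻⁵ s⁻¹
Pressure gradient: |∂P/∂n| = 400 Pa / 157000 m = 2.55×10⁻³ Pa/m
Geostrophic speed: V_g = |∂P/∂n|/(fρ) = 2.55×10⁻³/(5.46×10⁻⁵ × 1.05) = 44.4 m/s
Around a low, centrifugal force acts outward with Coriolis, so pressure-gradient force balances both:
(1/ρ)|∂P/∂n| = fV + V²/R  →  V² + fR·V − fR·V_g = 0
With fR = 5.46×10⁻⁵ × 558×10³ m = 30.5 m/s:
V = [−fR + √((fR)² + 4 fR V_g)]/2 = [−30.5 + √(30.5² + 4×30.5×44.4)]/2 = 24.6 m/s
Subgeostrophic (V < V_g = 44.4 m/s), as expected around a low.
Converting: 24.6 m/s × 3.6 = 88.5 km/h

88.5 km/h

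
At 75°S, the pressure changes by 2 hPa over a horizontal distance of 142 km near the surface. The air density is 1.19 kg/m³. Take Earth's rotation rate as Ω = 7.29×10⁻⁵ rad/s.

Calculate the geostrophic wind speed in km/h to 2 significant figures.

30 km/h

Coriolis parameter at 75°S:
f = 2Ω sin φ = 2 × 7.29×10⁻⁵ × sin 75° = 1.41×10⁻⁴ s⁻¹
Pressure gradient: |∂P/∂n| = 200 Pa / 142000 m = 1.41×10⁻³ Pa/m
Geostrophic balance (pressure-gradient force = Coriolis force):
V_g = (1/(fρ)) |∂P/∂n| = 1.41×10⁻³ / (1.41×10⁻⁴ × 1.19) = 8.40 m/s
Converting: 8.40 m/s × 3.6 = 30 km/h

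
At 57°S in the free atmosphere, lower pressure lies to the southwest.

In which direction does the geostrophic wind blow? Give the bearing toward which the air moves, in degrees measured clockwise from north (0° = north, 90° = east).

135°

The pressure-gradient force points toward the southwest (bearing 225°).
Geostrophic balance: in the Southern Hemisphere the Coriolis force deflects motion to the left, so the geostrophic wind blows 90° to the left of the pressure-gradient force (low pressure on the right).
Rotating 225° by 90° counterclockwise gives 135° — the wind blows toward the southeast.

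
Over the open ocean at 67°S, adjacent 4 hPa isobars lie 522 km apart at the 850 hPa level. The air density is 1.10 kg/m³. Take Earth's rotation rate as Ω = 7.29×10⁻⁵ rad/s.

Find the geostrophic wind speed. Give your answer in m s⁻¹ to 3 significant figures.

5.19 m s⁻¹

Coriolis parameter at 67°S:
f = 2Ω sin φ = 2 × 7.29×10⁻⁵ × sin 67° = 1.34×10⁻⁴ s⁻¹
Pressure gradient: |∂P/∂n| = 400 Pa / 522000 m = 7.66×10⁻⁴ Pa/m
Geostrophic balance (pressure-gradient force = Coriolis force):
V_g = (1/(fρ)) |∂P/∂n| = 7.66×10⁻⁴ / (1.34×10⁻⁴ × 1.10) = 5.19 m/s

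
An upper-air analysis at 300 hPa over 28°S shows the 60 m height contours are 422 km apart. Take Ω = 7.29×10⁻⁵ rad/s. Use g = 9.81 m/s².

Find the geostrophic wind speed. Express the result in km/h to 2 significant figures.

73 km/h

Coriolis parameter at 28°S:
f = 2Ω sin φ = 2 × 7.29×10⁻⁵ × sin 28° = 6.84×10⁻⁵ s⁻¹
Height gradient: |∂Z/∂n| = 60 m / 422000 m = 1.42×10⁻⁴
On a pressure surface, geostrophic balance gives V_g = (g/f)|∂Z/∂n|:
V_g = 9.81 × 1.42×10⁻⁴ / 6.84×10⁻⁵ = 20.4 m/s
Converting: 20.4 m/s × 3.6 = 73 km/h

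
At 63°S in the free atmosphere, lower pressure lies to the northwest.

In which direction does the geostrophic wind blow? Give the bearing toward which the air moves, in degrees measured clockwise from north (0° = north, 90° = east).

The pressure-gradient force points toward the northwest (bearing 315°).
Geostrophic balance: in the Southern Hemisphere the Coriolis force deflects motion to the left, so the geostrophic wind blows 90° to the left of the pressure-gradient force (low pressure on the right).
Rotating 315° by 90° counterclockwise gives 225° — the wind blows toward the southwest.

225°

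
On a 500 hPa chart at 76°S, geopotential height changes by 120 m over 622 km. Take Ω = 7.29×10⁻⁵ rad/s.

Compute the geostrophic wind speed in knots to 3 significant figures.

Coriolis parameter at 76°S:
f = 2Ω sin φ = 2 × 7.29×10⁻⁵ × sin 76° = 1.41×10⁻⁴ s⁻¹
Height gradient: |∂Z/∂n| = 120 m / 622000 m = 1.93×10⁻⁴
On a pressure surface, geostrophic balance gives V_g = (g/f)|∂Z/∂n|:
V_g = 9.81 × 1.93×10⁻⁴ / 1.41×10⁻⁴ = 13.4 m/s
Converting: 13.4 m/s × 1.944 = 26.0 knots

26.0 knots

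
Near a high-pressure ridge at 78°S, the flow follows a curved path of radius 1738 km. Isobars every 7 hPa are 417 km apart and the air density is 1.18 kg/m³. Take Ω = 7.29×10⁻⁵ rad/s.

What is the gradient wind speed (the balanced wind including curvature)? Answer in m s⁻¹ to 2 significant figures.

Coriolis parameter at 78°S:
f = 2Ω sin φ = 2 × 7.29×10⁻⁵ × sin 78° = 1.43×10⁻⁴ s⁻¹
Pressure gradient: |∂P/∂n| = 700 Pa / 417000 m = 1.68×10⁻³ Pa/m
Geostrophic speed: V_g = |∂P/∂n|/(fρ) = 1.68×10⁻³/(1.43×10⁻⁴ × 1.18) = 9.98 m/s
Around a high, pressure-gradient force acts outward with centrifugal, so Coriolis balances both:
fV = (1/ρ)|∂P/∂n| + V²/R  →  V² − fR·V + fR·V_g = 0
With fR = 1.43×10⁻⁴ × 1738×10³ m = 248 m/s:
V = [fR − √((fR)² − 4 fR V_g)]/2 = [248 − √(248² − 4×248×9.98)]/2 = 10.4 m/s
Supergeostrophic (V > V_g = 9.98 m/s), as expected around a high.

10 m s⁻¹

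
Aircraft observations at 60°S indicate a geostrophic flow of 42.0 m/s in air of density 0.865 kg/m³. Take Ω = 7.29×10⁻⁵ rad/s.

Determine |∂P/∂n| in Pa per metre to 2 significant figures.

4.6×10⁻³ Pa/m

Coriolis parameter at 60°S:
f = 2Ω sin φ = 2 × 7.29×10⁻⁵ × sin 60° = 1.26×10⁻⁴ s⁻¹
Geostrophic balance rearranged: |∂P/∂n| = f ρ V_g
|∂P/∂n| = 1.26×10⁻⁴ × 0.865 × 42.0 = 4.59×10⁻³ Pa/m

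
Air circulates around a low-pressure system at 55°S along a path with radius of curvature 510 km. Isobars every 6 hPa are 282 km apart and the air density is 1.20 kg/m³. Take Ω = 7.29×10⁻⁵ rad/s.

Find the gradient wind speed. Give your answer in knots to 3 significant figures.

Coriolis parameter at 55°S:
f = 2Ω sin φ = 2 × 7.29×10⁻⁵ × sin 55° = 1.19×10⁻⁴ s⁻¹
Pressure gradient: |∂P/∂n| = 600 Pa / 282000 m = 2.13×10⁻³ Pa/m
Geostrophic speed: V_g = |∂P/∂n|/(fρ) = 2.13×10⁻³/(1.19×10⁻⁴ × 1.20) = 14.8 m/s
Around a low, centrifugal force acts outward with Coriolis, so pressure-gradient force balances both:
(1/ρ)|∂P/∂n| = fV + V²/R  →  V² + fR·V − fR·V_g = 0
With fR = 1.19×10⁻⁴ × 510×10³ m = 60.9 m/s:
V = [−fR + √((fR)² + 4 fR V_g)]/2 = [−60.9 + √(60.9² + 4×60.9×14.8)]/2 = 12.3 m/s
Subgeostrophic (V < V_g = 14.8 m/s), as expected around a low.
Converting: 12.3 m/s × 1.944 = 24.0 knots

24.0 knots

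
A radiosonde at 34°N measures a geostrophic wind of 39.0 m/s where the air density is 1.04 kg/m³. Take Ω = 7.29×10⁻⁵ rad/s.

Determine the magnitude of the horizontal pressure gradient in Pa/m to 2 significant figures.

Coriolis parameter at 34°N:
f = 2Ω sin φ = 2 × 7.29×10⁻⁵ × sin 34° = 8.15×10⁻⁵ s⁻¹
Geostrophic balance rearranged: |∂P/∂n| = f ρ V_g
|∂P/∂n| = 8.15×10⁻⁵ × 1.04 × 39.0 = 3.31×10⁻³ Pa/m

3.3×10⁻³ Pa/m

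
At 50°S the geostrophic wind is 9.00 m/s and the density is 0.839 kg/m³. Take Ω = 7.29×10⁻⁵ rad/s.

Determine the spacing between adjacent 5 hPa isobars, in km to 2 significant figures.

Coriolis parameter at 50°S:
f = 2Ω sin φ = 2 × 7.29×10⁻⁵ × sin 50° = 1.12×10⁻⁴ s⁻¹
Geostrophic balance rearranged: |∂P/∂n| = f ρ V_g
|∂P/∂n| = 1.12×10⁻⁴ × 0.839 × 9.00 = 8.43×10⁻⁴ Pa/m
Isobar spacing: Δn = ΔP/|∂P/∂n| = 500 Pa / 8.43×10⁻⁴ Pa/m = 592863 m ≈ 590 km

590 km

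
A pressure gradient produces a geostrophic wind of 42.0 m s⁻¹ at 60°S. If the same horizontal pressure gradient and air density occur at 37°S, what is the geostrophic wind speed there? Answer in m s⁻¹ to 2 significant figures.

60 m s⁻¹

With the same pressure gradient and density, V_g ∝ 1/f ∝ 1/sin φ.
V₂ = V₁ · sin φ₁ / sin φ₂ = 42.0 × sin 60° / sin 37°
V₂ = 42.0 × 0.8660/0.6018 = 60 m s⁻¹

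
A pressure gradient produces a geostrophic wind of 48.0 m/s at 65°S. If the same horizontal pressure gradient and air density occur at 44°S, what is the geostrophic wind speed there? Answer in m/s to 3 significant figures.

62.6 m/s

With the same pressure gradient and density, V_g ∝ 1/f ∝ 1/sin φ.
V₂ = V₁ · sin φ₁ / sin φ₂ = 48.0 × sin 65° / sin 44°
V₂ = 48.0 × 0.9063/0.6947 = 62.6 m/s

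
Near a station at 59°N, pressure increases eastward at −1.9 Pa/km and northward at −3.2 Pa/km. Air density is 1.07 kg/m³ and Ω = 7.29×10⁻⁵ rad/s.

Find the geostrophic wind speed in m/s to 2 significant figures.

28 m/s

Coriolis parameter at 59°N:
f = 2Ω sin φ = 2 × 7.29×10⁻⁵ × sin 59° = 1.25×10⁻⁴ s⁻¹
Component geostrophic relations (x east, y north):
u_g = −(1/(fρ)) ∂P/∂y,  v_g = (1/(fρ)) ∂P/∂x
u_g = −(−3.2×10⁻³)/(1.25×10⁻⁴ × 1.07) = 23.9 m/s;  v_g = (−1.9×10⁻³)/(1.25×10⁻⁴ × 1.07) = −14.2 m/s
|V_g| = √(u_g² + v_g²) = 27.8 m/s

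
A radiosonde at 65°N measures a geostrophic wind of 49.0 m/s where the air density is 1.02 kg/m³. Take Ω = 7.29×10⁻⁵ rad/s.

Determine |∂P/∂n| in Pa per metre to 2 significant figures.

Coriolis parameter at 65°N:
f = 2Ω sin φ = 2 × 7.29×10⁻⁵ × sin 65° = 1.32×10⁻⁴ s⁻¹
Geostrophic balance rearranged: |∂P/∂n| = f ρ V_g
|∂P/∂n| = 1.32×10⁻⁴ × 1.02 × 49.0 = 6.60×10⁻³ Pa/m

6.6×10⁻³ Pa/m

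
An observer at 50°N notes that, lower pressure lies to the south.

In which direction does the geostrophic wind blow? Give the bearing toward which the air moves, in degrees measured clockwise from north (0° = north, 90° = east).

The pressure-gradient force points toward the south (bearing 180°).
Geostrophic balance: in the Northern Hemisphere the Coriolis force deflects motion to the right, so the geostrophic wind blows 90° to the right of the pressure-gradient force (low pressure on the left).
Rotating 180° by 90° clockwise gives 270° — the wind blows toward the west.

270°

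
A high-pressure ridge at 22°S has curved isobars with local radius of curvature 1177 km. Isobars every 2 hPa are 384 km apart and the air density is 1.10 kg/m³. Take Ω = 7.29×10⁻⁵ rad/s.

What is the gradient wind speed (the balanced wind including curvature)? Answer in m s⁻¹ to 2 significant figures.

10 m s⁻¹

Coriolis parameter at 22°S:
f = 2Ω sin φ = 2 × 7.29×10⁻⁵ × sin 22° = 5.46×10⁻⁵ s⁻¹
Pressure gradient: |∂P/∂n| = 200 Pa / 384000 m = 5.21×10⁻⁴ Pa/m
Geostrophic speed: V_g = |∂P/∂n|/(fρ) = 5.21×10⁻⁴/(5.46×10⁻⁵ × 1.10) = 8.67 m/s
Around a high, pressure-gradient force acts outward with centrifugal, so Coriolis balances both:
fV = (1/ρ)|∂P/∂n| + V²/R  →  V² − fR·V + fR·V_g = 0
With fR = 5.46×10⁻⁵ × 1177×10³ m = 64.3 m/s:
V = [fR − √((fR)² − 4 fR V_g)]/2 = [64.3 − √(64.3² − 4×64.3×8.67)]/2 = 10.3 m/s
Supergeostrophic (V > V_g = 8.67 m/s), as expected around a high.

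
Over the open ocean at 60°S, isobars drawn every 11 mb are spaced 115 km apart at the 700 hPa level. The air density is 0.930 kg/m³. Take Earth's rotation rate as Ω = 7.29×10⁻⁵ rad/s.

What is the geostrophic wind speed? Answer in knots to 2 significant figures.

Coriolis parameter at 60°S:
f = 2Ω sin φ = 2 × 7.29×10⁻⁵ × sin 60° = 1.26×10⁻⁴ s⁻¹
Pressure gradient: |∂P/∂n| = 1100 Pa / 115000 m = 9.57×10⁻³ Pa/m
Geostrophic balance (pressure-gradient force = Coriolis force):
V_g = (1/(fρ)) |∂P/∂n| = 9.57×10⁻³ / (1.26×10⁻⁴ × 0.930) = 81.5 m/s
Converting: 81.5 m/s × 1.944 = 160 knots

160 knots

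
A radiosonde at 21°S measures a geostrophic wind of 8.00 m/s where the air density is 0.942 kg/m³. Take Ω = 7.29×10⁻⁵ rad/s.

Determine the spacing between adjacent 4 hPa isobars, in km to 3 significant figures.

1020 km

Coriolis parameter at 21°S:
f = 2Ω sin φ = 2 × 7.29×10⁻⁵ × sin 21° = 5.23×10⁻⁵ s⁻¹
Geostrophic balance rearranged: |∂P/∂n| = f ρ V_g
|∂P/∂n| = 5.23×10⁻⁵ × 0.942 × 8.00 = 3.94×10⁻⁴ Pa/m
Isobar spacing: Δn = ΔP/|∂P/∂n| = 400 Pa / 3.94×10⁻⁴ Pa/m = 1015857 m ≈ 1020 km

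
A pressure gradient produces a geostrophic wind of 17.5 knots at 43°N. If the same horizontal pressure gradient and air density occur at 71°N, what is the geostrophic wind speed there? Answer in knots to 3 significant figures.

With the same pressure gradient and density, V_g ∝ 1/f ∝ 1/sin φ.
V₂ = V₁ · sin φ₁ / sin φ₂ = 17.5 × sin 43° / sin 71°
V₂ = 17.5 × 0.6820/0.9455 = 12.6 knots

12.6 knots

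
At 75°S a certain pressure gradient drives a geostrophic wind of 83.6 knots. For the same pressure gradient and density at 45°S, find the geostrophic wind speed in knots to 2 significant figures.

110 knots

With the same pressure gradient and density, V_g ∝ 1/f ∝ 1/sin φ.
V₂ = V₁ · sin φ₁ / sin φ₂ = 83.6 × sin 75° / sin 45°
V₂ = 83.6 × 0.9659/0.7071 = 110 knots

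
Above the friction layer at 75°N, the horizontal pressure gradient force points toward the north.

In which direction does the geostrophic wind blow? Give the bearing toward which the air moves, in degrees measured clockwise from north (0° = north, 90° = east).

The pressure-gradient force points toward the north (bearing 000°).
Geostrophic balance: in the Northern Hemisphere the Coriolis force deflects motion to the right, so the geostrophic wind blows 90° to the right of the pressure-gradient force (low pressure on the left).
Rotating 000° by 90° clockwise gives 090° — the wind blows toward the east.

090°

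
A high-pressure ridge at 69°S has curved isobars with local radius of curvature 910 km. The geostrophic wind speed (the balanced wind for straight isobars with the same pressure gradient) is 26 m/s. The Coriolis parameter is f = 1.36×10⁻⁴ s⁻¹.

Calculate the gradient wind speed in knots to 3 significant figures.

Around a high, pressure-gradient force acts outward with centrifugal, so Coriolis balances both:
fV = (1/ρ)|∂P/∂n| + V²/R  →  V² − fR·V + fR·V_g = 0
With fR = 1.36×10⁻⁴ × 910×10³ m = 124 m/s:
V = [fR − √((fR)² − 4 fR V_g)]/2 = [124 − √(124² − 4×124×26)]/2 = 37.2 m/s
Supergeostrophic (V > V_g = 26 m/s), as expected around a high.
Converting: 37.2 m/s × 1.944 = 72.2 knots

72.2 knots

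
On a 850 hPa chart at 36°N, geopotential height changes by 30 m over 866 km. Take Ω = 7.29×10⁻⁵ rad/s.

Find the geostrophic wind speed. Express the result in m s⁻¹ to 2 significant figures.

4.0 m s⁻¹

Coriolis parameter at 36°N:
f = 2Ω sin φ = 2 × 7.29×10⁻⁵ × sin 36° = 8.57×10⁻⁵ s⁻¹
Height gradient: |∂Z/∂n| = 30 m / 866000 m = 3.46×10⁻⁵
On a pressure surface, geostrophic balance gives V_g = (g/f)|∂Z/∂n|:
V_g = 9.81 × 3.46×10⁻⁵ / 8.57×10⁻⁵ = 3.97 m/s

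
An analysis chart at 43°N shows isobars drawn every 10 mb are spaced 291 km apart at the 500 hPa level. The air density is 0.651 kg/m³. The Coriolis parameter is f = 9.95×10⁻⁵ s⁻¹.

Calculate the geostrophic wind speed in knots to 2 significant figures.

100 knots

Pressure gradient: |∂P/∂n| = 1000 Pa / 291000 m = 3.44×10⁻³ Pa/m
Geostrophic balance (pressure-gradient force = Coriolis force):
V_g = (1/(fρ)) |∂P/∂n| = 3.44×10⁻³ / (9.95×10⁻⁵ × 0.651) = 53.1 m/s
Converting: 53.1 m/s × 1.944 = 100 knots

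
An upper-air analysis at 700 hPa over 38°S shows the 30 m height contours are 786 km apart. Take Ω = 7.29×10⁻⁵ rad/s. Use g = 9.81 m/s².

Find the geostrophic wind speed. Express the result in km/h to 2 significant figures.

Coriolis parameter at 38°S:
f = 2Ω sin φ = 2 × 7.29×10⁻⁵ × sin 38° = 8.98×10⁻⁵ s⁻¹
Height gradient: |∂Z/∂n| = 30 m / 786000 m = 3.82×10⁻⁵
On a pressure surface, geostrophic balance gives V_g = (g/f)|∂Z/∂n|:
V_g = 9.81 × 3.82×10⁻⁵ / 8.98×10⁻⁵ = 4.17 m/s
Converting: 4.17 m/s × 3.6 = 15 km/h

15 km/h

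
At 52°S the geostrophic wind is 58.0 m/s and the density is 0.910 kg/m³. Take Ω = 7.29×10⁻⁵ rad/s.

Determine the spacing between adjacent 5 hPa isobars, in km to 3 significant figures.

Coriolis parameter at 52°S:
f = 2Ω sin φ = 2 × 7.29×10⁻⁵ × sin 52° = 1.15×10⁻⁴ s⁻¹
Geostrophic balance rearranged: |∂P/∂n| = f ρ V_g
|∂P/∂n| = 1.15×10⁻⁴ × 0.910 × 58.0 = 6.06×10⁻³ Pa/m
Isobar spacing: Δn = ΔP/|∂P/∂n| = 500 Pa / 6.06×10⁻³ Pa/m = 82454 m ≈ 82.5 km

82.5 km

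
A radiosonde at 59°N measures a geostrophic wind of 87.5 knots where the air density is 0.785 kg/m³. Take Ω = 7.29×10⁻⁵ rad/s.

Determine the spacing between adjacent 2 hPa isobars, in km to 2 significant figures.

45 km

Coriolis parameter at 59°N:
f = 2Ω sin φ = 2 × 7.29×10⁻⁵ × sin 59° = 1.25×10⁻⁴ s⁻¹
Wind speed in SI: 87.5 knots = 45.0 m/s
Geostrophic balance rearranged: |∂P/∂n| = f ρ V_g
|∂P/∂n| = 1.25×10⁻⁴ × 0.785 × 45.0 = 4.42×10⁻³ Pa/m
Isobar spacing: Δn = ΔP/|∂P/∂n| = 200 Pa / 4.42×10⁻³ Pa/m = 45289 m ≈ 45 km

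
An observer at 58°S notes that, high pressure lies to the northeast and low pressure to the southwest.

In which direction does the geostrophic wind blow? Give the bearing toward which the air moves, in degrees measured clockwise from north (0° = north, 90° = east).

135°

The pressure-gradient force points toward the southwest (bearing 225°).
Geostrophic balance: in the Southern Hemisphere the Coriolis force deflects motion to the left, so the geostrophic wind blows 90° to the left of the pressure-gradient force (low pressure on the right).
Rotating 225° by 90° counterclockwise gives 135° — the wind blows toward the southeast.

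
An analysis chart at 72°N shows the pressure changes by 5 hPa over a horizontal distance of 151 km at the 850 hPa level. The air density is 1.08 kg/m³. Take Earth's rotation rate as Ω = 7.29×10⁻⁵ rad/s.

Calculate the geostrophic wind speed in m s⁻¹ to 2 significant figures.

Coriolis parameter at 72°N:
f = 2Ω sin φ = 2 × 7.29×10⁻⁵ × sin 72° = 1.39×10⁻⁴ s⁻¹
Pressure gradient: |∂P/∂n| = 500 Pa / 151000 m = 3.31×10⁻³ Pa/m
Geostrophic balance (pressure-gradient force = Coriolis force):
V_g = (1/(fρ)) |∂P/∂n| = 3.31×10⁻³ / (1.39×10⁻⁴ × 1.08) = 22.1 m/s

22 m s⁻¹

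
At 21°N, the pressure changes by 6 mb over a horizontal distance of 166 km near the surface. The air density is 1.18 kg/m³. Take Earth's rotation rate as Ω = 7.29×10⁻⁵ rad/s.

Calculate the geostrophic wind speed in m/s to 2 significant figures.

Coriolis parameter at 21°N:
f = 2Ω sin φ = 2 × 7.29×10⁻⁵ × sin 21° = 5.23×10⁻⁵ s⁻¹
Pressure gradient: |∂P/∂n| = 600 Pa / 166000 m = 3.61×10⁻³ Pa/m
Geostrophic balance (pressure-gradient force = Coriolis force):
V_g = (1/(fρ)) |∂P/∂n| = 3.61×10⁻³ / (5.23×10⁻⁵ × 1.18) = 58.6 m/s

59 m/s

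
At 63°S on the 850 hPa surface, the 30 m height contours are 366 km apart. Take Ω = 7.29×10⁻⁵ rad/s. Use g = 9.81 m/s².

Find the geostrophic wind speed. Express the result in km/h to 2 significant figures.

22 km/h

Coriolis parameter at 63°S:
f = 2Ω sin φ = 2 × 7.29×10⁻⁵ × sin 63° = 1.30×10⁻⁴ s⁻¹
Height gradient: |∂Z/∂n| = 30 m / 366000 m = 8.20×10⁻⁵
On a pressure surface, geostrophic balance gives V_g = (g/f)|∂Z/∂n|:
V_g = 9.81 × 8.20×10⁻⁵ / 1.30×10⁻⁴ = 6.19 m/s
Converting: 6.19 m/s × 3.6 = 22 km/h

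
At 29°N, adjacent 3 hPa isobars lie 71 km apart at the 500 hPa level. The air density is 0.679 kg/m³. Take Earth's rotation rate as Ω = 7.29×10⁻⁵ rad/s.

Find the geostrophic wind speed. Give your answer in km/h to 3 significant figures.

317 km/h

Coriolis parameter at 29°N:
f = 2Ω sin φ = 2 × 7.29×10⁻⁵ × sin 29° = 7.07×10⁻⁵ s⁻¹
Pressure gradient: |∂P/∂n| = 300 Pa / 71000 m = 4.23×10⁻³ Pa/m
Geostrophic balance (pressure-gradient force = Coriolis force):
V_g = (1/(fρ)) |∂P/∂n| = 4.23×10⁻³ / (7.07×10⁻⁵ × 0.679) = 88.0 m/s
Converting: 88.0 m/s × 3.6 = 317 km/h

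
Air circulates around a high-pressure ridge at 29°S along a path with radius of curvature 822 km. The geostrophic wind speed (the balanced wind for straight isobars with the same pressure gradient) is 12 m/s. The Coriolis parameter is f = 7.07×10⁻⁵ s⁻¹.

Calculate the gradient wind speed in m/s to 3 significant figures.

Around a high, pressure-gradient force acts outward with centrifugal, so Coriolis balances both:
fV = (1/ρ)|∂P/∂n| + V²/R  →  V² − fR·V + fR·V_g = 0
With fR = 7.07×10⁻⁵ × 822×10³ m = 58.1 m/s:
V = [fR − √((fR)² − 4 fR V_g)]/2 = [58.1 − √(58.1² − 4×58.1×12)]/2 = 16.9 m/s
Supergeostrophic (V > V_g = 12 m/s), as expected around a high.

16.9 m/s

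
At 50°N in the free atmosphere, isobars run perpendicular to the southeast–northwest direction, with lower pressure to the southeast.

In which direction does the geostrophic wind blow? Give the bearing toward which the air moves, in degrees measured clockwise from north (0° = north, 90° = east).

The pressure-gradient force points toward the southeast (bearing 135°).
Geostrophic balance: in the Northern Hemisphere the Coriolis force deflects motion to the right, so the geostrophic wind blows 90° to the right of the pressure-gradient force (low pressure on the left).
Rotating 135° by 90° clockwise gives 225° — the wind blows toward the southwest.

225°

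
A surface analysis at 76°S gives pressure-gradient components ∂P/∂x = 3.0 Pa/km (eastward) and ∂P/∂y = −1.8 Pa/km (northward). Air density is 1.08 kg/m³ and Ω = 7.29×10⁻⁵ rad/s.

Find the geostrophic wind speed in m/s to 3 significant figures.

22.9 m/s

Coriolis parameter at 76°S:
f = 2Ω sin φ = 2 × 7.29×10⁻⁵ × sin 76° = 1.41×10⁻⁴ s⁻¹
In the Southern Hemisphere f is negative: f = −1.41×10⁻⁴ s⁻¹.
Component geostrophic relations (x east, y north):
u_g = −(1/(fρ)) ∂P/∂y,  v_g = (1/(fρ)) ∂P/∂x
u_g = −(−1.8×10⁻³)/(−1.41×10⁻⁴ × 1.08) = −11.8 m/s;  v_g = (3.0×10⁻³)/(−1.41×10⁻⁴ × 1.08) = −19.6 m/s
|V_g| = √(u_g² + v_g²) = 22.9 m/s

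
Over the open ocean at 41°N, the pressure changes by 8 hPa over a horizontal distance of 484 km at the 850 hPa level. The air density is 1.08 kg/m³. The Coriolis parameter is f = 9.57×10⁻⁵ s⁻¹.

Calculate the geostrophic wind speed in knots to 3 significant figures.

Pressure gradient: |∂P/∂n| = 800 Pa / 484000 m = 1.65×10⁻³ Pa/m
Geostrophic balance (pressure-gradient force = Coriolis force):
V_g = (1/(fρ)) |∂P/∂n| = 1.65×10⁻³ / (9.57×10⁻⁵ × 1.08) = 16.0 m/s
Converting: 16.0 m/s × 1.944 = 31.1 knots

31.1 knots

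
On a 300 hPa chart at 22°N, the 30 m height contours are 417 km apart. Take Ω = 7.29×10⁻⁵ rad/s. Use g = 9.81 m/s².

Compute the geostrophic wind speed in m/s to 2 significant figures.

Coriolis parameter at 22°N:
f = 2Ω sin φ = 2 × 7.29×10⁻⁵ × sin 22° = 5.46×10⁻⁵ s⁻¹
Height gradient: |∂Z/∂n| = 30 m / 417000 m = 7.19×10⁻⁵
On a pressure surface, geostrophic balance gives V_g = (g/f)|∂Z/∂n|:
V_g = 9.81 × 7.19×10⁻⁵ / 5.46×10⁻⁵ = 12.9 m/s

13 m/s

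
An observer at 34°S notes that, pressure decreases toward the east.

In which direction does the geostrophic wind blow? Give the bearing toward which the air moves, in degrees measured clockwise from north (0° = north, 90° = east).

000°

The pressure-gradient force points toward the east (bearing 090°).
Geostrophic balance: in the Southern Hemisphere the Coriolis force deflects motion to the left, so the geostrophic wind blows 90° to the left of the pressure-gradient force (low pressure on the right).
Rotating 090° by 90° counterclockwise gives 000° — the wind blows toward the north.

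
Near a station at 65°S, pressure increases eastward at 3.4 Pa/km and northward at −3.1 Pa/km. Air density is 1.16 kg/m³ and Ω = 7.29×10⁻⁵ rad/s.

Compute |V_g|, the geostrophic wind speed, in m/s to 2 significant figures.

Coriolis parameter at 65°S:
f = 2Ω sin φ = 2 × 7.29×10⁻⁵ × sin 65° = 1.32×10⁻⁴ s⁻¹
In the Southern Hemisphere f is negative: f = −1.32×10⁻⁴ s⁻¹.
Component geostrophic relations (x east, y north):
u_g = −(1/(fρ)) ∂P/∂y,  v_g = (1/(fρ)) ∂P/∂x
u_g = −(−3.1×10⁻³)/(−1.32×10⁻⁴ × 1.16) = −20.2 m/s;  v_g = (3.4×10⁻³)/(−1.32×10⁻⁴ × 1.16) = −22.2 m/s
|V_g| = √(u_g² + v_g²) = 30.0 m/s

30 m/s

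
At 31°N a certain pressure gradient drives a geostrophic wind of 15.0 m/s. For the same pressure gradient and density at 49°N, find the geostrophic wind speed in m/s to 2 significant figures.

10 m/s

With the same pressure gradient and density, V_g ∝ 1/f ∝ 1/sin φ.
V₂ = V₁ · sin φ₁ / sin φ₂ = 15.0 × sin 31° / sin 49°
V₂ = 15.0 × 0.5150/0.7547 = 10 m/s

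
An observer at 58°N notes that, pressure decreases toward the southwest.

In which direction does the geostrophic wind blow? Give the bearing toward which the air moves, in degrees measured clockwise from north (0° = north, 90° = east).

315°

The pressure-gradient force points toward the southwest (bearing 225°).
Geostrophic balance: in the Northern Hemisphere the Coriolis force deflects motion to the right, so the geostrophic wind blows 90° to the right of the pressure-gradient force (low pressure on the left).
Rotating 225° by 90° clockwise gives 315° — the wind blows toward the northwest.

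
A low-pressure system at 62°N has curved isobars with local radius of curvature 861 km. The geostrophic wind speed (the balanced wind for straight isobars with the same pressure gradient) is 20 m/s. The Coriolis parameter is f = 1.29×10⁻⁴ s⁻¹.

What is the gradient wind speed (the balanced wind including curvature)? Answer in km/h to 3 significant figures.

Around a low, centrifugal force acts outward with Coriolis, so pressure-gradient force balances both:
(1/ρ)|∂P/∂n| = fV + V²/R  →  V² + fR·V − fR·V_g = 0
With fR = 1.29×10⁻⁴ × 861×10³ m = 111 m/s:
V = [−fR + √((fR)² + 4 fR V_g)]/2 = [−111 + √(111² + 4×111×20)]/2 = 17.3 m/s
Subgeostrophic (V < V_g = 20 m/s), as expected around a low.
Converting: 17.3 m/s × 3.6 = 62.3 km/h

62.3 km/h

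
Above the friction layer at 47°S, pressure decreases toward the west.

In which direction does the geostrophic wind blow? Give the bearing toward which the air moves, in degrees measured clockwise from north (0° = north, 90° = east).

The pressure-gradient force points toward the west (bearing 270°).
Geostrophic balance: in the Southern Hemisphere the Coriolis force deflects motion to the left, so the geostrophic wind blows 90° to the left of the pressure-gradient force (low pressure on the right).
Rotating 270° by 90° counterclockwise gives 180° — the wind blows toward the south.

180°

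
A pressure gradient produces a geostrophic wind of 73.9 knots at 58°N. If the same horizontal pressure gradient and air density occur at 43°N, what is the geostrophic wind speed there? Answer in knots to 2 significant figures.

92 knots

With the same pressure gradient and density, V_g ∝ 1/f ∝ 1/sin φ.
V₂ = V₁ · sin φ₁ / sin φ₂ = 73.9 × sin 58° / sin 43°
V₂ = 73.9 × 0.8480/0.6820 = 92 knots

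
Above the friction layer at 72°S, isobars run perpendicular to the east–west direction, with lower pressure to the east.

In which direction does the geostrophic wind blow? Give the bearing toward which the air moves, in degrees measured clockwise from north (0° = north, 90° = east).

000°

The pressure-gradient force points toward the east (bearing 090°).
Geostrophic balance: in the Southern Hemisphere the Coriolis force deflects motion to the left, so the geostrophic wind blows 90° to the left of the pressure-gradient force (low pressure on the right).
Rotating 090° by 90° counterclockwise gives 000° — the wind blows toward the north.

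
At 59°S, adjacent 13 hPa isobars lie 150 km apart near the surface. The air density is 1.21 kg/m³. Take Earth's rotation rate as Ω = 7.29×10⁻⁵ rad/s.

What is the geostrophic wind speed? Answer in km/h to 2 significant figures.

210 km/h

Coriolis parameter at 59°S:
f = 2Ω sin φ = 2 × 7.29×10⁻⁵ × sin 59° = 1.25×10⁻⁴ s⁻¹
Pressure gradient: |∂P/∂n| = 1300 Pa / 150000 m = 8.67×10⁻³ Pa/m
Geostrophic balance (pressure-gradient force = Coriolis force):
V_g = (1/(fρ)) |∂P/∂n| = 8.67×10⁻³ / (1.25×10⁻⁴ × 1.21) = 57.3 m/s
Converting: 57.3 m/s × 3.6 = 210 km/h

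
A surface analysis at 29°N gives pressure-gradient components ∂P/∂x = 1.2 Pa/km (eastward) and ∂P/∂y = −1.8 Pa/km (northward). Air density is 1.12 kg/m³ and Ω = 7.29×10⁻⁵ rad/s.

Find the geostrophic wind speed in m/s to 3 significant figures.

Coriolis parameter at 29°N:
f = 2Ω sin φ = 2 × 7.29×10⁻⁵ × sin 29° = 7.07×10⁻⁵ s⁻¹
Component geostrophic relations (x east, y north):
u_g = −(1/(fρ)) ∂P/∂y,  v_g = (1/(fρ)) ∂P/∂x
u_g = −(−1.8×10⁻³)/(7.07×10⁻⁵ × 1.12) = 22.7 m/s;  v_g = (1.2×10⁻³)/(7.07×10⁻⁵ × 1.12) = 15.2 m/s
|V_g| = √(u_g² + v_g²) = 27.3 m/s

27.3 m/s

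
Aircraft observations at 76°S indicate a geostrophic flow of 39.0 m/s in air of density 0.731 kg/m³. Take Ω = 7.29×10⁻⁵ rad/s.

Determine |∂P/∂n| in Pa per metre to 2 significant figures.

4.0×10⁻³ Pa/m

Coriolis parameter at 76°S:
f = 2Ω sin φ = 2 × 7.29×10⁻⁵ × sin 76° = 1.41×10⁻⁴ s⁻¹
Geostrophic balance rearranged: |∂P/∂n| = f ρ V_g
|∂P/∂n| = 1.41×10⁻⁴ × 0.731 × 39.0 = 4.03×10⁻³ Pa/m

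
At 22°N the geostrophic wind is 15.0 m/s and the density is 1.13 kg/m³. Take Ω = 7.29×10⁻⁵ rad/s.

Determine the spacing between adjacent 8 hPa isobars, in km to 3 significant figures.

864 km

Coriolis parameter at 22°N:
f = 2Ω sin φ = 2 × 7.29×10⁻⁵ × sin 22° = 5.46×10⁻⁵ s⁻¹
Geostrophic balance rearranged: |∂P/∂n| = f ρ V_g
|∂P/∂n| = 5.46×10⁻⁵ × 1.13 × 15.0 = 9.26×10⁻⁴ Pa/m
Isobar spacing: Δn = ΔP/|∂P/∂n| = 800 Pa / 9.26×10⁻⁴ Pa/m = 864146 m ≈ 864 km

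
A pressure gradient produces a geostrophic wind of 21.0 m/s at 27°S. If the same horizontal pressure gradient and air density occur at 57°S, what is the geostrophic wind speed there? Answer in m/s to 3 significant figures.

With the same pressure gradient and density, V_g ∝ 1/f ∝ 1/sin φ.
V₂ = V₁ · sin φ₁ / sin φ₂ = 21.0 × sin 27° / sin 57°
V₂ = 21.0 × 0.4540/0.8387 = 11.4 m/s

11.4 m/s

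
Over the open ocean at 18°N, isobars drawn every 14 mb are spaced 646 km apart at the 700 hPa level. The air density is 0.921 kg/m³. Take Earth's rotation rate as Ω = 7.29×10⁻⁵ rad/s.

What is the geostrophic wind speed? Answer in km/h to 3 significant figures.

188 km/h

Coriolis parameter at 18°N:
f = 2Ω sin φ = 2 × 7.29×10⁻⁵ × sin 18° = 4.51×10⁻⁵ s⁻¹
Pressure gradient: |∂P/∂n| = 1400 Pa / 646000 m = 2.17×10⁻³ Pa/m
Geostrophic balance (pressure-gradient force = Coriolis force):
V_g = (1/(fρ)) |∂P/∂n| = 2.17×10⁻³ / (4.51×10⁻⁵ × 0.921) = 52.2 m/s
Converting: 52.2 m/s × 3.6 = 188 km/h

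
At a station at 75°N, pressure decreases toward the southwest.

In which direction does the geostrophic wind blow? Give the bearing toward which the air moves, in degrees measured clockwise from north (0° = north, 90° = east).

315°

The pressure-gradient force points toward the southwest (bearing 225°).
Geostrophic balance: in the Northern Hemisphere the Coriolis force deflects motion to the right, so the geostrophic wind blows 90° to the right of the pressure-gradient force (low pressure on the left).
Rotating 225° by 90° clockwise gives 315° — the wind blows toward the northwest.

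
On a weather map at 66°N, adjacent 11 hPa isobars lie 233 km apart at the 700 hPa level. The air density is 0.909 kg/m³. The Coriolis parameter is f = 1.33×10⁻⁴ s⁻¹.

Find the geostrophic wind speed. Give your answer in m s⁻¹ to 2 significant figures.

39 m s⁻¹

Pressure gradient: |∂P/∂n| = 1100 Pa / 233000 m = 4.72×10⁻³ Pa/m
Geostrophic balance (pressure-gradient force = Coriolis force):
V_g = (1/(fρ)) |∂P/∂n| = 4.72×10⁻³ / (1.33×10⁻⁴ × 0.909) = 39.1 m/s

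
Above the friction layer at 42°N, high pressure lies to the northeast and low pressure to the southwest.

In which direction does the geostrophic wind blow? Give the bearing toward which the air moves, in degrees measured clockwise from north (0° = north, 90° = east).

315°

The pressure-gradient force points toward the southwest (bearing 225°).
Geostrophic balance: in the Northern Hemisphere the Coriolis force deflects motion to the right, so the geostrophic wind blows 90° to the right of the pressure-gradient force (low pressure on the left).
Rotating 225° by 90° clockwise gives 315° — the wind blows toward the northwest.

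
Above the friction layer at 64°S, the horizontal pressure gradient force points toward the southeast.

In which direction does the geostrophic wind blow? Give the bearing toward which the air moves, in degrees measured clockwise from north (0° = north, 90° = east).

The pressure-gradient force points toward the southeast (bearing 135°).
Geostrophic balance: in the Southern Hemisphere the Coriolis force deflects motion to the left, so the geostrophic wind blows 90° to the left of the pressure-gradient force (low pressure on the right).
Rotating 135° by 90° counterclockwise gives 045° — the wind blows toward the northeast.

045°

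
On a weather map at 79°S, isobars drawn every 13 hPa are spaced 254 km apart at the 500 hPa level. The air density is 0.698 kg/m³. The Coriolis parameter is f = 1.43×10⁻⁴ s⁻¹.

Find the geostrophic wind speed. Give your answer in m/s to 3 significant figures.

51.3 m/s

Pressure gradient: |∂P/∂n| = 1300 Pa / 254000 m = 5.12×10⁻³ Pa/m
Geostrophic balance (pressure-gradient force = Coriolis force):
V_g = (1/(fρ)) |∂P/∂n| = 5.12×10⁻³ / (1.43×10⁻⁴ × 0.698) = 51.3 m/s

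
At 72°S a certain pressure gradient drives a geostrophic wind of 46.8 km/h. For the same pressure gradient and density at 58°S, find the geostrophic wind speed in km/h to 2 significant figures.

With the same pressure gradient and density, V_g ∝ 1/f ∝ 1/sin φ.
V₂ = V₁ · sin φ₁ / sin φ₂ = 46.8 × sin 72° / sin 58°
V₂ = 46.8 × 0.9511/0.8480 = 52 km/h

52 km/h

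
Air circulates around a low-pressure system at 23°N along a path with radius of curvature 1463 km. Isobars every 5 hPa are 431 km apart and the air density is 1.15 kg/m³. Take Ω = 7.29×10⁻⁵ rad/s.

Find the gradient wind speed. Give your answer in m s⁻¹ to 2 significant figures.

Coriolis parameter at 23°N:
f = 2Ω sin φ = 2 × 7.29×10⁻⁵ × sin 23° = 5.70×10⁻⁵ s⁻¹
Pressure gradient: |∂P/∂n| = 500 Pa / 431000 m = 1.16×10⁻³ Pa/m
Geostrophic speed: V_g = |∂P/∂n|/(fρ) = 1.16×10⁻³/(5.70×10⁻⁵ × 1.15) = 17.7 m/s
Around a low, centrifugal force acts outward with Coriolis, so pressure-gradient force balances both:
(1/ρ)|∂P/∂n| = fV + V²/R  →  V² + fR·V − fR·V_g = 0
With fR = 5.70×10⁻⁵ × 1463×10³ m = 83.3 m/s:
V = [−fR + √((fR)² + 4 fR V_g)]/2 = [−83.3 + √(83.3² + 4×83.3×17.7)]/2 = 15 m/s
Subgeostrophic (V < V_g = 17.7 m/s), as expected around a low.

15 m s⁻¹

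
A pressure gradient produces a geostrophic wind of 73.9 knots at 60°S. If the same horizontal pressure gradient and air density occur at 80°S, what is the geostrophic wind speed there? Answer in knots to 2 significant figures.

With the same pressure gradient and density, V_g ∝ 1/f ∝ 1/sin φ.
V₂ = V₁ · sin φ₁ / sin φ₂ = 73.9 × sin 60° / sin 80°
V₂ = 73.9 × 0.8660/0.9848 = 65 knots

65 knots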